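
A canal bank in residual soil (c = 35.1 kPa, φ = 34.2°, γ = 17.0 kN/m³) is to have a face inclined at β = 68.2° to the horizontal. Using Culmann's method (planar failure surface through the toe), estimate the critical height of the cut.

H_c = 37.10 m

Culmann's analysis gives the critical failure plane at α_cr = (β + φ)/2 = (68.2 + 34.2)/2 = 51.2°, and the critical height
H_c = (4c/γ) · sinβ cosφ / [1 − cos(β − φ)]
    = (4·35.1/17.0) · sin68.2°·cos34.2° / [1 − cos(34.0°)]
    = 8.259 · 0.9285·0.8271 / [1 − 0.8290]
    = 8.259 · 0.7679 / 0.1710
    = 37.10 m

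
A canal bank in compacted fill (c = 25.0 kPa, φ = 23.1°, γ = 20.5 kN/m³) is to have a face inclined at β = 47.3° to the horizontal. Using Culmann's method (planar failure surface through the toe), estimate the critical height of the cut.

H_c = 37.52 m

Culmann's analysis gives the critical failure plane at α_cr = (β + φ)/2 = (47.3 + 23.1)/2 = 35.2°, and the critical height
H_c = (4c/γ) · sinβ cosφ / [1 − cos(β − φ)]
    = (4·25.0/20.5) · sin47.3°·cos23.1° / [1 − cos(24.2°)]
    = 4.878 · 0.7349·0.9198 / [1 − 0.9121]
    = 4.878 · 0.6760 / 0.0879
    = 37.52 m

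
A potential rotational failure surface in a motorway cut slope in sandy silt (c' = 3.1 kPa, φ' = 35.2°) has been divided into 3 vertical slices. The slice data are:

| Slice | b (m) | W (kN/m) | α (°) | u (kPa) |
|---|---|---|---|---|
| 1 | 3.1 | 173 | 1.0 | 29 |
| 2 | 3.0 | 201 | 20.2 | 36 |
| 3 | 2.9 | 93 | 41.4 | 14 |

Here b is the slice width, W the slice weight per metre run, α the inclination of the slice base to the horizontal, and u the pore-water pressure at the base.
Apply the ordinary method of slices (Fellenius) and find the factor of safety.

FS = 1.14

Ordinary method of slices: FS = Σ[c'·Δl_i + (W_i cosα_i − u_i·Δl_i)·tanφ'] / Σ W_i sinα_i, with Δl_i = b_i / cosα_i.
Slice 1: Δl = 3.1/cos1.0° = 3.100 m; N'_1 = 173·cos1.0° − 29·3.100 = 83.1; c'Δl = 9.61; W sinα = 3.0
Slice 2: Δl = 3.0/cos20.2° = 3.197 m; N'_2 = 201·cos20.2° − 36·3.197 = 73.6; c'Δl = 9.91; W sinα = 69.4
Slice 3: Δl = 2.9/cos41.4° = 3.866 m; N'_3 = 93·cos41.4° − 14·3.866 = 15.6; c'Δl = 11.98; W sinα = 61.5
Σc'Δl = 31.5 kN/m; ΣN' = 172.3 kN/m; ΣW sinα = 133.9 kN/m
Resisting = 31.5 + 172.3·tan35.2° = 31.5 + 121.5 = 153.0 kN/m
FS = 153.0 / 133.9 = 1.143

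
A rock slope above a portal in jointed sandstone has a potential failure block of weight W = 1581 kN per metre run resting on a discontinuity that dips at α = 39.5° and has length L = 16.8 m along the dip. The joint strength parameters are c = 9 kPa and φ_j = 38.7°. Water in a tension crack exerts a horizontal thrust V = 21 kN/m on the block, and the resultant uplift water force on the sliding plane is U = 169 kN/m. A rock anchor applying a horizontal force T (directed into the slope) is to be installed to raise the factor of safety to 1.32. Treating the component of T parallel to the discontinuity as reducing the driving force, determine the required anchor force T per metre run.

Resolving forces along and normal to the sliding plane, with the horizontal anchor force T adding T·sinα to the effective normal force and T·cosα acting up the plane against the driving force:
FS = [cL + (W cosα − U − V sinα + T sinα) tanφ_j] / [W sinα + V cosα − T cosα]
Without the anchor: N' = 1037.6 kN/m, driving T_d = 1021.8 kN/m, resisting R = 9·16.8 + 1037.6·tan38.7° = 982.5 kN/m, FS = 0.96.
Setting FS = 1.32 and solving for T:
1.32·(1021.8 − T cos39.5°) = 982.5 + T sin39.5°·tan38.7°
T·(sin39.5°·tan38.7° + 1.32·cos39.5°) = 1.32·1021.8 − 982.5
T·(0.6361·0.8012 + 1.32·0.7716) = 1348.8 − 982.5 = 366.4
T·1.5281 = 366.4
T = 239.8 kN/m

T = 240 kN/m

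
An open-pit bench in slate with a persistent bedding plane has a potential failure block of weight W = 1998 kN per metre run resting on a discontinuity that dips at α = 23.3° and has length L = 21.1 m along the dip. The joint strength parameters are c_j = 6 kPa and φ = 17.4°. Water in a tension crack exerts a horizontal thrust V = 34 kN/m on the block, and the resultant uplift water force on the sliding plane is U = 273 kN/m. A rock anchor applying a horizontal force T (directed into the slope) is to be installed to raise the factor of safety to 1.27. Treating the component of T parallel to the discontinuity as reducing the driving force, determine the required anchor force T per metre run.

T = 334 kN/m

Resolving forces along and normal to the sliding plane, with the horizontal anchor force T adding T·sinα to the effective normal force and T·cosα acting up the plane against the driving force:
FS = [c_jL + (W cosα − U − V sinα + T sinα) tanφ] / [W sinα + V cosα − T cosα]
Without the anchor: N' = 1548.6 kN/m, driving T_d = 821.5 kN/m, resisting R = 6·21.1 + 1548.6·tan17.4° = 611.9 kN/m, FS = 0.74.
Setting FS = 1.27 and solving for T:
1.27·(821.5 − T cos23.3°) = 611.9 + T sin23.3°·tan17.4°
T·(sin23.3°·tan17.4° + 1.27·cos23.3°) = 1.27·821.5 − 611.9
T·(0.3955·0.3134 + 1.27·0.9184) = 1043.3 − 611.9 = 431.4
T·1.2904 = 431.4
T = 334.3 kN/m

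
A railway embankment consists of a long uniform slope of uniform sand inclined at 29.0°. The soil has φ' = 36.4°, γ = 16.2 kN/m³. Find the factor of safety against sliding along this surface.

For a dry cohesionless infinite slope the factor of safety is FS = tanφ' / tanβ.
FS = tan36.4° / tan29.0° = 0.7373 / 0.5543 = 1.330

FS = 1.33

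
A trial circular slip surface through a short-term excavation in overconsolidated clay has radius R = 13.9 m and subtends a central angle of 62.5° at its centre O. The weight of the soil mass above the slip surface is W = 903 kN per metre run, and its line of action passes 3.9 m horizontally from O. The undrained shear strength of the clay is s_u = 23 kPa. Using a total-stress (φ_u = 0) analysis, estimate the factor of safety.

FS = 1.38

Taking moments about the centre O, the resisting moment is provided by the undrained shear strength acting along the arc:
Arc length L_a = R·θ = 13.9·(62.5°·π/180) = 13.9·1.0908 = 15.16 m
M_R = s_u·L_a·R = 23·15.16·13.9 = 4847.5 kN·m/m
M_D = W·d = 903·3.9 = 3521.7 kN·m/m
FS = M_R / M_D = 4847.5 / 3521.7 = 1.376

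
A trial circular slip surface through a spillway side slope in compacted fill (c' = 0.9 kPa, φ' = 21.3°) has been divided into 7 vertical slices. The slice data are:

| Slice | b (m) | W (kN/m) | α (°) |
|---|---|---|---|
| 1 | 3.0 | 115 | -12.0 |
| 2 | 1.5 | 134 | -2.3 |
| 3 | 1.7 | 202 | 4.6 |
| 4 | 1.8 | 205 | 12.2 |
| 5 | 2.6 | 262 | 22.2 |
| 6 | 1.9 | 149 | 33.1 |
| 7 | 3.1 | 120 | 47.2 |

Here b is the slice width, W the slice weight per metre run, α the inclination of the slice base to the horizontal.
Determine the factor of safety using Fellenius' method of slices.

Ordinary method of slices: FS = Σ[c'·Δl_i + (W_i cosα_i)·tanφ'] / Σ W_i sinα_i, with Δl_i = b_i / cosα_i.
Slice 1: Δl = 3.0/cos(-12.0°) = 3.067 m; N'_1 = 115·cos(-12.0°) = 112.5; c'Δl = 2.76; W sinα = -23.9
Slice 2: Δl = 1.5/cos(-2.3°) = 1.501 m; N'_2 = 134·cos(-2.3°) = 133.9; c'Δl = 1.35; W sinα = -5.4
Slice 3: Δl = 1.7/cos4.6° = 1.705 m; N'_3 = 202·cos4.6° = 201.3; c'Δl = 1.53; W sinα = 16.2
Slice 4: Δl = 1.8/cos12.2° = 1.842 m; N'_4 = 205·cos12.2° = 200.4; c'Δl = 1.66; W sinα = 43.3
Slice 5: Δl = 2.6/cos22.2° = 2.808 m; N'_5 = 262·cos22.2° = 242.6; c'Δl = 2.53; W sinα = 99.0
Slice 6: Δl = 1.9/cos33.1° = 2.268 m; N'_6 = 149·cos33.1° = 124.8; c'Δl = 2.04; W sinα = 81.4
Slice 7: Δl = 3.1/cos47.2° = 4.563 m; N'_7 = 120·cos47.2° = 81.5; c'Δl = 4.11; W sinα = 88.0
Σc'Δl = 16.0 kN/m; ΣN' = 1097.0 kN/m; ΣW sinα = 298.6 kN/m
Resisting = 16.0 + 1097.0·tan21.3° = 16.0 + 427.7 = 443.7 kN/m
FS = 443.7 / 298.6 = 1.486

FS = 1.49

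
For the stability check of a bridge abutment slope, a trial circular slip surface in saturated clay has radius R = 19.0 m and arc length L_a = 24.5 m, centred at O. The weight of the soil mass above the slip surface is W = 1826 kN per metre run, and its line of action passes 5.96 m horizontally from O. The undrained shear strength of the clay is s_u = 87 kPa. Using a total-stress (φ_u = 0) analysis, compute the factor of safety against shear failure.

FS = 3.72

Taking moments about the centre O, the resisting moment is provided by the undrained shear strength acting along the arc:
M_R = s_u·L_a·R = 87·24.50·19.0 = 40498.5 kN·m/m
M_D = W·d = 1826·5.96 = 10883.0 kN·m/m
FS = M_R / M_D = 40498.5 / 10883.0 = 3.721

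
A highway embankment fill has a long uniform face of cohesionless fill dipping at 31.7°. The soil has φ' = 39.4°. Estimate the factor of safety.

For a dry cohesionless infinite slope the factor of safety is FS = tanφ' / tanβ.
FS = tan39.4° / tan31.7° = 0.8214 / 0.6176 = 1.330

FS = 1.33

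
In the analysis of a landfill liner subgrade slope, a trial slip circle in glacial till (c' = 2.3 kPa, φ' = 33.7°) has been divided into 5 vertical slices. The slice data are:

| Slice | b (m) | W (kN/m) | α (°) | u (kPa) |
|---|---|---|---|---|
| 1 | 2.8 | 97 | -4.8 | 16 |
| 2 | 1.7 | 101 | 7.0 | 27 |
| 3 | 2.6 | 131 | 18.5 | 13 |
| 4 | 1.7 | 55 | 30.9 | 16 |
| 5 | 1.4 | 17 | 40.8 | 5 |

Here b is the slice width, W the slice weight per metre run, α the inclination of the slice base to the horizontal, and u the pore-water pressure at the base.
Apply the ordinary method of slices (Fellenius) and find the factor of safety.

FS = 1.97

Ordinary method of slices: FS = Σ[c'·Δl_i + (W_i cosα_i − u_i·Δl_i)·tanφ'] / Σ W_i sinα_i, with Δl_i = b_i / cosα_i.
Slice 1: Δl = 2.8/cos(-4.8°) = 2.810 m; N'_1 = 97·cos(-4.8°) − 16·2.810 = 51.7; c'Δl = 6.46; W sinα = -8.1
Slice 2: Δl = 1.7/cos7.0° = 1.713 m; N'_2 = 101·cos7.0° − 27·1.713 = 54.0; c'Δl = 3.94; W sinα = 12.3
Slice 3: Δl = 2.6/cos18.5° = 2.742 m; N'_3 = 131·cos18.5° − 13·2.742 = 88.6; c'Δl = 6.31; W sinα = 41.6
Slice 4: Δl = 1.7/cos30.9° = 1.981 m; N'_4 = 55·cos30.9° − 16·1.981 = 15.5; c'Δl = 4.56; W sinα = 28.2
Slice 5: Δl = 1.4/cos40.8° = 1.849 m; N'_5 = 17·cos40.8° − 5·1.849 = 3.6; c'Δl = 4.25; W sinα = 11.1
Σc'Δl = 25.5 kN/m; ΣN' = 213.4 kN/m; ΣW sinα = 85.1 kN/m
Resisting = 25.5 + 213.4·tan33.7° = 25.5 + 142.3 = 167.8 kN/m
FS = 167.8 / 85.1 = 1.972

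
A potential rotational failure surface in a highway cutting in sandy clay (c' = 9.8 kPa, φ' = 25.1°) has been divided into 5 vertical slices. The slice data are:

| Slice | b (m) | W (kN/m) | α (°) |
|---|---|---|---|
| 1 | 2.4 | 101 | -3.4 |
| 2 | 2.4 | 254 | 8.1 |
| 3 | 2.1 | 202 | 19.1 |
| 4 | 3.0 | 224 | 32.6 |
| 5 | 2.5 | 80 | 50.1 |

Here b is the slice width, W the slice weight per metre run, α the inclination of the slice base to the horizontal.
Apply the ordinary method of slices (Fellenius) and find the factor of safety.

FS = 1.83

Ordinary method of slices: FS = Σ[c'·Δl_i + (W_i cosα_i)·tanφ'] / Σ W_i sinα_i, with Δl_i = b_i / cosα_i.
Slice 1: Δl = 2.4/cos(-3.4°) = 2.404 m; N'_1 = 101·cos(-3.4°) = 100.8; c'Δl = 23.56; W sinα = -6.0
Slice 2: Δl = 2.4/cos8.1° = 2.424 m; N'_2 = 254·cos8.1° = 251.5; c'Δl = 23.76; W sinα = 35.8
Slice 3: Δl = 2.1/cos19.1° = 2.222 m; N'_3 = 202·cos19.1° = 190.9; c'Δl = 21.78; W sinα = 66.1
Slice 4: Δl = 3.0/cos32.6° = 3.561 m; N'_4 = 224·cos32.6° = 188.7; c'Δl = 34.90; W sinα = 120.7
Slice 5: Δl = 2.5/cos50.1° = 3.897 m; N'_5 = 80·cos50.1° = 51.3; c'Δl = 38.19; W sinα = 61.4
Σc'Δl = 142.2 kN/m; ΣN' = 783.2 kN/m; ΣW sinα = 278.0 kN/m
Resisting = 142.2 + 783.2·tan25.1° = 142.2 + 366.9 = 509.1 kN/m
FS = 509.1 / 278.0 = 1.831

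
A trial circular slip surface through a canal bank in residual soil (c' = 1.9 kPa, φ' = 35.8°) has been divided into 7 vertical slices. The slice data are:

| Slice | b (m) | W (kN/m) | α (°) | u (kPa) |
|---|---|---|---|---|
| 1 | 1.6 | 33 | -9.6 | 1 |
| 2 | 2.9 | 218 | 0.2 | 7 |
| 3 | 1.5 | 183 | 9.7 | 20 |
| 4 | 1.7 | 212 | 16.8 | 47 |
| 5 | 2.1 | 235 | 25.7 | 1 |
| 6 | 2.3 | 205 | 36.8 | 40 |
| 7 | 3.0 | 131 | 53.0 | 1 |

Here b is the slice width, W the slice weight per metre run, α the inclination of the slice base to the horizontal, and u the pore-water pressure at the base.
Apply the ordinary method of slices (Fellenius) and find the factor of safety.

Ordinary method of slices: FS = Σ[c'·Δl_i + (W_i cosα_i − u_i·Δl_i)·tanφ'] / Σ W_i sinα_i, with Δl_i = b_i / cosα_i.
Slice 1: Δl = 1.6/cos(-9.6°) = 1.623 m; N'_1 = 33·cos(-9.6°) − 1·1.623 = 30.9; c'Δl = 3.08; W sinα = -5.5
Slice 2: Δl = 2.9/cos0.2° = 2.900 m; N'_2 = 218·cos0.2° − 7·2.900 = 197.7; c'Δl = 5.51; W sinα = 0.8
Slice 3: Δl = 1.5/cos9.7° = 1.522 m; N'_3 = 183·cos9.7° − 20·1.522 = 149.9; c'Δl = 2.89; W sinα = 30.8
Slice 4: Δl = 1.7/cos16.8° = 1.776 m; N'_4 = 212·cos16.8° − 47·1.776 = 119.5; c'Δl = 3.37; W sinα = 61.3
Slice 5: Δl = 2.1/cos25.7° = 2.331 m; N'_5 = 235·cos25.7° − 1·2.331 = 209.4; c'Δl = 4.43; W sinα = 101.9
Slice 6: Δl = 2.3/cos36.8° = 2.872 m; N'_6 = 205·cos36.8° − 40·2.872 = 49.3; c'Δl = 5.46; W sinα = 122.8
Slice 7: Δl = 3.0/cos53.0° = 4.985 m; N'_7 = 131·cos53.0° − 1·4.985 = 73.9; c'Δl = 9.47; W sinα = 104.6
Σc'Δl = 34.2 kN/m; ΣN' = 830.6 kN/m; ΣW sinα = 416.7 kN/m
Resisting = 34.2 + 830.6·tan35.8° = 34.2 + 599.0 = 633.3 kN/m
FS = 633.3 / 416.7 = 1.520

FS = 1.52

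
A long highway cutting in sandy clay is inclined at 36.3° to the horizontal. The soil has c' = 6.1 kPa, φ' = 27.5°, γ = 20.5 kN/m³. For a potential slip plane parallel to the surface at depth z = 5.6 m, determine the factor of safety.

FS = 0.82

For an infinite slope with a slip plane parallel to the surface (no pore pressure): FS = [c' + γz cos²β tanφ'] / [γz sinβ cosβ].
γz = 20.5·5.6 = 114.80 kN/m²
Numerator = 6.1 + 114.80·cos²36.3°·tan27.5° = 6.1 + 114.80·0.6495·0.5206 = 44.916 kPa
Denominator = 114.80·sin36.3°·cos36.3° = 114.80·0.5920·0.8059 = 54.773 kPa
FS = 44.916 / 54.773 = 0.820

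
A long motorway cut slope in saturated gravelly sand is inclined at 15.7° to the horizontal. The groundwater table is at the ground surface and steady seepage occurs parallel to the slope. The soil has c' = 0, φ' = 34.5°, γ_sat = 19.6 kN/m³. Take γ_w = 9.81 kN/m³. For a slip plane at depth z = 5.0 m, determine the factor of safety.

With seepage parallel to the slope and the water table at the surface, the effective normal stress on the slip plane uses the buoyant unit weight γ' = γ_sat − γ_w while the driving shear stress uses γ_sat:
FS = [c' + γ' z cos²β tanφ'] / [γ_sat z sinβ cosβ]
(For c' = 0 this reduces to FS = (γ'/γ_sat)·tanφ'/tanβ.)
γ' = 19.6 − 9.81 = 9.79 kN/m³
Numerator = 0.0 + 9.79·5.0·cos²15.7°·tan34.5° = 0.0 + 9.79·5.0·0.9268·0.6873 = 31.179 kPa
Denominator = 19.6·5.0·sin15.7°·cos15.7° = 19.6·5.0·0.2706·0.9627 = 25.529 kPa
FS = 31.179 / 25.529 = 1.221

FS = 1.22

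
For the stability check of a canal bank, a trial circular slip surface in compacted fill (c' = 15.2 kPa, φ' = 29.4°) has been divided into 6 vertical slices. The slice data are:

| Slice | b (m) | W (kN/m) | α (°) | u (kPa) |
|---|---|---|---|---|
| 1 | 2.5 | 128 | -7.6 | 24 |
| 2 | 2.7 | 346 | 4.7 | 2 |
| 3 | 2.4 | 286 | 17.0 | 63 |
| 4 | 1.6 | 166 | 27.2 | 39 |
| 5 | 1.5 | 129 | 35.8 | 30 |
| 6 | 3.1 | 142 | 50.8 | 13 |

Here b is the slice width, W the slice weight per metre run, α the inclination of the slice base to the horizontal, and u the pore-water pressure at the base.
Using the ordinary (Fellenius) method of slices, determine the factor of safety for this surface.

Ordinary method of slices: FS = Σ[c'·Δl_i + (W_i cosα_i − u_i·Δl_i)·tanφ'] / Σ W_i sinα_i, with Δl_i = b_i / cosα_i.
Slice 1: Δl = 2.5/cos(-7.6°) = 2.522 m; N'_1 = 128·cos(-7.6°) − 24·2.522 = 66.3; c'Δl = 38.34; W sinα = -16.9
Slice 2: Δl = 2.7/cos4.7° = 2.709 m; N'_2 = 346·cos4.7° − 2·2.709 = 339.4; c'Δl = 41.18; W sinα = 28.4
Slice 3: Δl = 2.4/cos17.0° = 2.510 m; N'_3 = 286·cos17.0° − 63·2.510 = 115.4; c'Δl = 38.15; W sinα = 83.6
Slice 4: Δl = 1.6/cos27.2° = 1.799 m; N'_4 = 166·cos27.2° − 39·1.799 = 77.5; c'Δl = 27.34; W sinα = 75.9
Slice 5: Δl = 1.5/cos35.8° = 1.849 m; N'_5 = 129·cos35.8° − 30·1.849 = 49.1; c'Δl = 28.11; W sinα = 75.5
Slice 6: Δl = 3.1/cos50.8° = 4.905 m; N'_6 = 142·cos50.8° − 13·4.905 = 26.0; c'Δl = 74.55; W sinα = 110.0
Σc'Δl = 247.7 kN/m; ΣN' = 673.8 kN/m; ΣW sinα = 356.4 kN/m
Resisting = 247.7 + 673.8·tan29.4° = 247.7 + 379.7 = 627.3 kN/m
FS = 627.3 / 356.4 = 1.760

FS = 1.76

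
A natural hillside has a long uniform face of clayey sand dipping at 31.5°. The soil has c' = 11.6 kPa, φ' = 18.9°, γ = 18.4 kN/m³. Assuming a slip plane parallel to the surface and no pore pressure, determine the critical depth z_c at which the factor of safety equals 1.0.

z_c = 3.21 m

Setting FS = 1.00 in FS = [c' + γz cos²β tanφ'] / [γz sinβ cosβ] and solving for z:
z = c' / [γ cosβ (FS·sinβ − cosβ·tanφ')]
  = 11.6 / [18.4·cos31.5°·(1.00·sin31.5° − cos31.5°·tan18.9°)]
  = 11.6 / [18.4·0.8526·(1.00·0.5225 − 0.8526·0.3424)]
  = 11.6 / 3.6174 = 3.207 m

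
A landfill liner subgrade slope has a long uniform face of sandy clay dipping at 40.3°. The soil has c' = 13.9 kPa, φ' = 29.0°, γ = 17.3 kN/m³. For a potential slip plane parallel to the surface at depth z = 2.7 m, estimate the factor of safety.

For an infinite slope with a slip plane parallel to the surface (no pore pressure): FS = [c' + γz cos²β tanφ'] / [γz sinβ cosβ].
γz = 17.3·2.7 = 46.71 kN/m²
Numerator = 13.9 + 46.71·cos²40.3°·tan29.0° = 13.9 + 46.71·0.5817·0.5543 = 28.960 kPa
Denominator = 46.71·sin40.3°·cos40.3° = 46.71·0.6468·0.7627 = 23.041 kPa
FS = 28.960 / 23.041 = 1.257

FS = 1.26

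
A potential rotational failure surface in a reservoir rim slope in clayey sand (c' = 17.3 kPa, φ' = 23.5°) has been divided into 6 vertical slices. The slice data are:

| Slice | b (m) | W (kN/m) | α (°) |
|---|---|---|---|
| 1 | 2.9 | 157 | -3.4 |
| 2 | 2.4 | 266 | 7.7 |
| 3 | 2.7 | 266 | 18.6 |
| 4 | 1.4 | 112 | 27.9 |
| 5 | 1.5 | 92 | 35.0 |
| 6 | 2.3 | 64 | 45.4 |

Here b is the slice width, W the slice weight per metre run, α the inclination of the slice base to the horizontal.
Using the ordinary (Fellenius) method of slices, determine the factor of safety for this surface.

Ordinary method of slices: FS = Σ[c'·Δl_i + (W_i cosα_i)·tanφ'] / Σ W_i sinα_i, with Δl_i = b_i / cosα_i.
Slice 1: Δl = 2.9/cos(-3.4°) = 2.905 m; N'_1 = 157·cos(-3.4°) = 156.7; c'Δl = 50.26; W sinα = -9.3
Slice 2: Δl = 2.4/cos7.7° = 2.422 m; N'_2 = 266·cos7.7° = 263.6; c'Δl = 41.90; W sinα = 35.6
Slice 3: Δl = 2.7/cos18.6° = 2.849 m; N'_3 = 266·cos18.6° = 252.1; c'Δl = 49.28; W sinα = 84.8
Slice 4: Δl = 1.4/cos27.9° = 1.584 m; N'_4 = 112·cos27.9° = 99.0; c'Δl = 27.41; W sinα = 52.4
Slice 5: Δl = 1.5/cos35.0° = 1.831 m; N'_5 = 92·cos35.0° = 75.4; c'Δl = 31.68; W sinα = 52.8
Slice 6: Δl = 2.3/cos45.4° = 3.276 m; N'_6 = 64·cos45.4° = 44.9; c'Δl = 56.67; W sinα = 45.6
Σc'Δl = 257.2 kN/m; ΣN' = 891.7 kN/m; ΣW sinα = 261.9 kN/m
Resisting = 257.2 + 891.7·tan23.5° = 257.2 + 387.7 = 644.9 kN/m
FS = 644.9 / 261.9 = 2.462

FS = 2.46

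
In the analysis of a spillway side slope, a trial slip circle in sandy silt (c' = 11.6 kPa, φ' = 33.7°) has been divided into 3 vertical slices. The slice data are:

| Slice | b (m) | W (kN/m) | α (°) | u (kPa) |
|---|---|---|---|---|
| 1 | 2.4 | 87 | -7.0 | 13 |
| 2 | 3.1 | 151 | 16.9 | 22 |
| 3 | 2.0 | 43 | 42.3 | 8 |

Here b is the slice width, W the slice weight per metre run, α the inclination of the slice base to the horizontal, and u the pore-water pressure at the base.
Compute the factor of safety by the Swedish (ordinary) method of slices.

FS = 3.04

Ordinary method of slices: FS = Σ[c'·Δl_i + (W_i cosα_i − u_i·Δl_i)·tanφ'] / Σ W_i sinα_i, with Δl_i = b_i / cosα_i.
Slice 1: Δl = 2.4/cos(-7.0°) = 2.418 m; N'_1 = 87·cos(-7.0°) − 13·2.418 = 54.9; c'Δl = 28.05; W sinα = -10.6
Slice 2: Δl = 3.1/cos16.9° = 3.240 m; N'_2 = 151·cos16.9° − 22·3.240 = 73.2; c'Δl = 37.58; W sinα = 43.9
Slice 3: Δl = 2.0/cos42.3° = 2.704 m; N'_3 = 43·cos42.3° − 8·2.704 = 10.2; c'Δl = 31.37; W sinα = 28.9
Σc'Δl = 97.0 kN/m; ΣN' = 138.3 kN/m; ΣW sinα = 62.2 kN/m
Resisting = 97.0 + 138.3·tan33.7° = 97.0 + 92.2 = 189.2 kN/m
FS = 189.2 / 62.2 = 3.041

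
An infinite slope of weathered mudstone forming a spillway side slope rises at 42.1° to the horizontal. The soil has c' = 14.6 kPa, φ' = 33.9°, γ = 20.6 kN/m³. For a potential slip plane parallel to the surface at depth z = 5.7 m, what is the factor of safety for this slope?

FS = 0.99

For an infinite slope with a slip plane parallel to the surface (no pore pressure): FS = [c' + γz cos²β tanφ'] / [γz sinβ cosβ].
γz = 20.6·5.7 = 117.42 kN/m²
Numerator = 14.6 + 117.42·cos²42.1°·tan33.9° = 14.6 + 117.42·0.5505·0.6720 = 58.038 kPa
Denominator = 117.42·sin42.1°·cos42.1° = 117.42·0.6704·0.7420 = 58.409 kPa
FS = 58.038 / 58.409 = 0.994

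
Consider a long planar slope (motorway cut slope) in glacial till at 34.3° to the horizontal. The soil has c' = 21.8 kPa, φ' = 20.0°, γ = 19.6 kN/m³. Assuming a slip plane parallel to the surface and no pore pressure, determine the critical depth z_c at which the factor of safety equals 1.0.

z_c = 5.12 m

Setting FS = 1.00 in FS = [c' + γz cos²β tanφ'] / [γz sinβ cosβ] and solving for z:
z = c' / [γ cosβ (FS·sinβ − cosβ·tanφ')]
  = 21.8 / [19.6·cos34.3°·(1.00·sin34.3° − cos34.3°·tan20.0°)]
  = 21.8 / [19.6·0.8261·(1.00·0.5635 − 0.8261·0.3640)]
  = 21.8 / 4.2560 = 5.122 m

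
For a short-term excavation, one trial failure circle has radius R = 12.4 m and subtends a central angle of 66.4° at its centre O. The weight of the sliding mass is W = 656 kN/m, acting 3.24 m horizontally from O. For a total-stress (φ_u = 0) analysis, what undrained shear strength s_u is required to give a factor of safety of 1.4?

FS = s_u·L_a·R / (W·d), so s_u = FS·W·d / (L_a·R).
Arc length L_a = R·θ = 12.4·(66.4°·π/180) = 12.4·1.1589 = 14.37 m
s_u = 1.4·656·3.24 / (14.37·12.4) = 2975.6 / 178.19 = 16.70 kPa

s_u = 16.7 kPa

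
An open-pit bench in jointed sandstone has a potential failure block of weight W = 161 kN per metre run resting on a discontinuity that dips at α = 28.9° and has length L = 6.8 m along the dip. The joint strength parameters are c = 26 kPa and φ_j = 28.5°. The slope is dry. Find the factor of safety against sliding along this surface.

FS = 3.26

Resolving the block weight along and normal to the plane and applying the Mohr–Coulomb strength on the joint:
N' = W cosα = 161·cos28.9° = 140.9 kN/m
Driving force T = W sinα = 161·sin28.9° = 77.8 kN/m
Resisting force R = c·L + N'·tanφ_j = 26·6.8 + 140.9·tan28.5° = 176.8 + 76.5 = 253.3 kN/m
FS = R / T = 253.3 / 77.8 = 3.256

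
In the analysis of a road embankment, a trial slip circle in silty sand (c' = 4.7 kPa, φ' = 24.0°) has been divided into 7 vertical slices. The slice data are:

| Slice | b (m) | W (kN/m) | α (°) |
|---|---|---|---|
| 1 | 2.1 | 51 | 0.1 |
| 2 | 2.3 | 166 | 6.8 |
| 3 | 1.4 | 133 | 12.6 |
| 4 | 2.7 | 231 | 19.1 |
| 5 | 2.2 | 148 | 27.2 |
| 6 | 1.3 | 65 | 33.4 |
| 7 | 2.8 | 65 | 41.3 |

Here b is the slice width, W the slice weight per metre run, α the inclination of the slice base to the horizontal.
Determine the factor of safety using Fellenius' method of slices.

Ordinary method of slices: FS = Σ[c'·Δl_i + (W_i cosα_i)·tanφ'] / Σ W_i sinα_i, with Δl_i = b_i / cosα_i.
Slice 1: Δl = 2.1/cos0.1° = 2.100 m; N'_1 = 51·cos0.1° = 51.0; c'Δl = 9.87; W sinα = 0.1
Slice 2: Δl = 2.3/cos6.8° = 2.316 m; N'_2 = 166·cos6.8° = 164.8; c'Δl = 10.89; W sinα = 19.7
Slice 3: Δl = 1.4/cos12.6° = 1.435 m; N'_3 = 133·cos12.6° = 129.8; c'Δl = 6.74; W sinα = 29.0
Slice 4: Δl = 2.7/cos19.1° = 2.857 m; N'_4 = 231·cos19.1° = 218.3; c'Δl = 13.43; W sinα = 75.6
Slice 5: Δl = 2.2/cos27.2° = 2.474 m; N'_5 = 148·cos27.2° = 131.6; c'Δl = 11.63; W sinα = 67.7
Slice 6: Δl = 1.3/cos33.4° = 1.557 m; N'_6 = 65·cos33.4° = 54.3; c'Δl = 7.32; W sinα = 35.8
Slice 7: Δl = 2.8/cos41.3° = 3.727 m; N'_7 = 65·cos41.3° = 48.8; c'Δl = 17.52; W sinα = 42.9
Σc'Δl = 77.4 kN/m; ΣN' = 798.6 kN/m; ΣW sinα = 270.7 kN/m
Resisting = 77.4 + 798.6·tan24.0° = 77.4 + 355.6 = 433.0 kN/m
FS = 433.0 / 270.7 = 1.600

FS = 1.60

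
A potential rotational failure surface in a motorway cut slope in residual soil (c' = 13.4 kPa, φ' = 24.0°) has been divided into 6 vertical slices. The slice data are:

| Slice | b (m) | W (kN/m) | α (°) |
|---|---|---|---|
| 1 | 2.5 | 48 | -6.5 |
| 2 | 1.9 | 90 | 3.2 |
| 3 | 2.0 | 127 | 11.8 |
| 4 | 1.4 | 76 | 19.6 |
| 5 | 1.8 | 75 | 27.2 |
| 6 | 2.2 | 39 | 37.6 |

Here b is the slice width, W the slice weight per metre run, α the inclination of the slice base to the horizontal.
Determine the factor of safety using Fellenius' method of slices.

Ordinary method of slices: FS = Σ[c'·Δl_i + (W_i cosα_i)·tanφ'] / Σ W_i sinα_i, with Δl_i = b_i / cosα_i.
Slice 1: Δl = 2.5/cos(-6.5°) = 2.516 m; N'_1 = 48·cos(-6.5°) = 47.7; c'Δl = 33.72; W sinα = -5.4
Slice 2: Δl = 1.9/cos3.2° = 1.903 m; N'_2 = 90·cos3.2° = 89.9; c'Δl = 25.50; W sinα = 5.0
Slice 3: Δl = 2.0/cos11.8° = 2.043 m; N'_3 = 127·cos11.8° = 124.3; c'Δl = 27.38; W sinα = 26.0
Slice 4: Δl = 1.4/cos19.6° = 1.486 m; N'_4 = 76·cos19.6° = 71.6; c'Δl = 19.91; W sinα = 25.5
Slice 5: Δl = 1.8/cos27.2° = 2.024 m; N'_5 = 75·cos27.2° = 66.7; c'Δl = 27.12; W sinα = 34.3
Slice 6: Δl = 2.2/cos37.6° = 2.777 m; N'_6 = 39·cos37.6° = 30.9; c'Δl = 37.21; W sinα = 23.8
Σc'Δl = 170.8 kN/m; ΣN' = 431.1 kN/m; ΣW sinα = 109.1 kN/m
Resisting = 170.8 + 431.1·tan24.0° = 170.8 + 191.9 = 362.8 kN/m
FS = 362.8 / 109.1 = 3.324

FS = 3.32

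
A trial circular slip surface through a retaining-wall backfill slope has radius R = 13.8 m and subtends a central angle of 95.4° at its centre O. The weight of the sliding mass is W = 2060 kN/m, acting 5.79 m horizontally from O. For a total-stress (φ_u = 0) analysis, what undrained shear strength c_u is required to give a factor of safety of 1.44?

c_u = 54.2 kPa

FS = c_u·L_a·R / (W·d), so c_u = FS·W·d / (L_a·R).
Arc length L_a = R·θ = 13.8·(95.4°·π/180) = 13.8·1.6650 = 22.98 m
c_u = 1.44·2060·5.79 / (22.98·13.8) = 17175.5 / 317.09 = 54.17 kPa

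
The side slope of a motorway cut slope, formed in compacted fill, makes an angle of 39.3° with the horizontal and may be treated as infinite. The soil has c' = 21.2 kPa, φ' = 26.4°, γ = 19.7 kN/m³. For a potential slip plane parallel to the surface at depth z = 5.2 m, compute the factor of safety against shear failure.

FS = 1.03

For an infinite slope with a slip plane parallel to the surface (no pore pressure): FS = [c' + γz cos²β tanφ'] / [γz sinβ cosβ].
γz = 19.7·5.2 = 102.44 kN/m²
Numerator = 21.2 + 102.44·cos²39.3°·tan26.4° = 21.2 + 102.44·0.5988·0.4964 = 51.651 kPa
Denominator = 102.44·sin39.3°·cos39.3° = 102.44·0.6334·0.7738 = 50.209 kPa
FS = 51.651 / 50.209 = 1.029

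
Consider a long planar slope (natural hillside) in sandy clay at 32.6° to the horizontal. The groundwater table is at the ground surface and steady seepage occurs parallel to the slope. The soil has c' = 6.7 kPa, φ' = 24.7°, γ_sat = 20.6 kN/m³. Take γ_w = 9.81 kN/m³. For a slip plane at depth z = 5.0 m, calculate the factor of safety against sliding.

With seepage parallel to the slope and the water table at the surface, the effective normal stress on the slip plane uses the buoyant unit weight γ' = γ_sat − γ_w while the driving shear stress uses γ_sat:
FS = [c' + γ' z cos²β tanφ'] / [γ_sat z sinβ cosβ]
γ' = 20.6 − 9.81 = 10.79 kN/m³
Numerator = 6.7 + 10.79·5.0·cos²32.6°·tan24.7° = 6.7 + 10.79·5.0·0.7097·0.4599 = 24.311 kPa
Denominator = 20.6·5.0·sin32.6°·cos32.6° = 20.6·5.0·0.5388·0.8425 = 46.751 kPa
FS = 24.311 / 46.751 = 0.520

FS = 0.52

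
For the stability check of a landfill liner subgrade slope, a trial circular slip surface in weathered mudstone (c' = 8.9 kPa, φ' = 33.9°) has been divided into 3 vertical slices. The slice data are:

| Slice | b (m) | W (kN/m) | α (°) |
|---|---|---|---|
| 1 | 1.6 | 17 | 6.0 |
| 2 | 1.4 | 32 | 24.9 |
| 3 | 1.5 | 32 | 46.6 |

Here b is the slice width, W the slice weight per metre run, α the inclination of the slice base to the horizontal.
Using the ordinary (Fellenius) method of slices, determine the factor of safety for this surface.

FS = 2.42

Ordinary method of slices: FS = Σ[c'·Δl_i + (W_i cosα_i)·tanφ'] / Σ W_i sinα_i, with Δl_i = b_i / cosα_i.
Slice 1: Δl = 1.6/cos6.0° = 1.609 m; N'_1 = 17·cos6.0° = 16.9; c'Δl = 14.32; W sinα = 1.8
Slice 2: Δl = 1.4/cos24.9° = 1.543 m; N'_2 = 32·cos24.9° = 29.0; c'Δl = 13.74; W sinα = 13.5
Slice 3: Δl = 1.5/cos46.6° = 2.183 m; N'_3 = 32·cos46.6° = 22.0; c'Δl = 19.43; W sinα = 23.3
Σc'Δl = 47.5 kN/m; ΣN' = 67.9 kN/m; ΣW sinα = 38.5 kN/m
Resisting = 47.5 + 67.9·tan33.9° = 47.5 + 45.6 = 93.1 kN/m
FS = 93.1 / 38.5 = 2.419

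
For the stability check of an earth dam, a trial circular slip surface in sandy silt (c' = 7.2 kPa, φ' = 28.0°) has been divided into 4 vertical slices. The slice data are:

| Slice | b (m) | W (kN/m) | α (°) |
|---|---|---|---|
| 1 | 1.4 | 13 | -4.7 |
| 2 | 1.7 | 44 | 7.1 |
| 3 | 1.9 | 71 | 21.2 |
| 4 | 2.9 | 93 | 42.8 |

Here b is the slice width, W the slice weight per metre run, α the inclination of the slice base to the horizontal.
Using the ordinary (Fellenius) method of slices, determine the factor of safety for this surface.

Ordinary method of slices: FS = Σ[c'·Δl_i + (W_i cosα_i)·tanφ'] / Σ W_i sinα_i, with Δl_i = b_i / cosα_i.
Slice 1: Δl = 1.4/cos(-4.7°) = 1.405 m; N'_1 = 13·cos(-4.7°) = 13.0; c'Δl = 10.11; W sinα = -1.1
Slice 2: Δl = 1.7/cos7.1° = 1.713 m; N'_2 = 44·cos7.1° = 43.7; c'Δl = 12.33; W sinα = 5.4
Slice 3: Δl = 1.9/cos21.2° = 2.038 m; N'_3 = 71·cos21.2° = 66.2; c'Δl = 14.67; W sinα = 25.7
Slice 4: Δl = 2.9/cos42.8° = 3.952 m; N'_4 = 93·cos42.8° = 68.2; c'Δl = 28.46; W sinα = 63.2
Σc'Δl = 65.6 kN/m; ΣN' = 191.1 kN/m; ΣW sinα = 93.2 kN/m
Resisting = 65.6 + 191.1·tan28.0° = 65.6 + 101.6 = 167.2 kN/m
FS = 167.2 / 93.2 = 1.793

FS = 1.79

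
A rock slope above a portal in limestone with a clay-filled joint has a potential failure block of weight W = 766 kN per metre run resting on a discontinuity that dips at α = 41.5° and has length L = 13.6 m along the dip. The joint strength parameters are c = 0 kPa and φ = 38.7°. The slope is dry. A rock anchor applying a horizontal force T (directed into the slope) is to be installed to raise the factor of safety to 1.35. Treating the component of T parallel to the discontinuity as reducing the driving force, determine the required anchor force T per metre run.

T = 146 kN/m

Resolving forces along and normal to the sliding plane, with the horizontal anchor force T adding T·sinα to the effective normal force and T·cosα acting up the plane against the driving force:
FS = [cL + (W cosα + T sinα) tanφ] / [W sinα − T cosα]
Without the anchor: N' = 573.7 kN/m, driving T_d = 507.6 kN/m, resisting R = 0·13.6 + 573.7·tan38.7° = 459.6 kN/m, FS = 0.91.
Setting FS = 1.35 and solving for T:
1.35·(507.6 − T cos41.5°) = 459.6 + T sin41.5°·tan38.7°
T·(sin41.5°·tan38.7° + 1.35·cos41.5°) = 1.35·507.6 − 459.6
T·(0.6626·0.8012 + 1.35·0.7490) = 685.2 − 459.6 = 225.6
T·1.5419 = 225.6
T = 146.3 kN/m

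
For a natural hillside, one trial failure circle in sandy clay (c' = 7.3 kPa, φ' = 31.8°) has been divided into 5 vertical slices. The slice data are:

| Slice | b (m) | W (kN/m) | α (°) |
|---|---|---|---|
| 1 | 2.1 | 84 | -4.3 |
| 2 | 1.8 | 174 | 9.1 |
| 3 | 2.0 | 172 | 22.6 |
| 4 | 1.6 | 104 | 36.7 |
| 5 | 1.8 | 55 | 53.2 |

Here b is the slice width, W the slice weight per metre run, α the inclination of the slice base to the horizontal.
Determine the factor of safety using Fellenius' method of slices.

FS = 2.12

Ordinary method of slices: FS = Σ[c'·Δl_i + (W_i cosα_i)·tanφ'] / Σ W_i sinα_i, with Δl_i = b_i / cosα_i.
Slice 1: Δl = 2.1/cos(-4.3°) = 2.106 m; N'_1 = 84·cos(-4.3°) = 83.8; c'Δl = 15.37; W sinα = -6.3
Slice 2: Δl = 1.8/cos9.1° = 1.823 m; N'_2 = 174·cos9.1° = 171.8; c'Δl = 13.31; W sinα = 27.5
Slice 3: Δl = 2.0/cos22.6° = 2.166 m; N'_3 = 172·cos22.6° = 158.8; c'Δl = 15.81; W sinα = 66.1
Slice 4: Δl = 1.6/cos36.7° = 1.996 m; N'_4 = 104·cos36.7° = 83.4; c'Δl = 14.57; W sinα = 62.2
Slice 5: Δl = 1.8/cos53.2° = 3.005 m; N'_5 = 55·cos53.2° = 32.9; c'Δl = 21.94; W sinα = 44.0
Σc'Δl = 81.0 kN/m; ΣN' = 530.7 kN/m; ΣW sinα = 193.5 kN/m
Resisting = 81.0 + 530.7·tan31.8° = 81.0 + 329.0 = 410.0 kN/m
FS = 410.0 / 193.5 = 2.119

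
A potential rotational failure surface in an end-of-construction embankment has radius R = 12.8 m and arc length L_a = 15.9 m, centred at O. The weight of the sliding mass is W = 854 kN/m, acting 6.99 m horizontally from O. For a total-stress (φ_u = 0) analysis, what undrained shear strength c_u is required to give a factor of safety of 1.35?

c_u = 39.6 kPa

FS = c_u·L_a·R / (W·d), so c_u = FS·W·d / (L_a·R).
c_u = 1.35·854·6.99 / (15.90·12.8) = 8058.8 / 203.52 = 39.60 kPa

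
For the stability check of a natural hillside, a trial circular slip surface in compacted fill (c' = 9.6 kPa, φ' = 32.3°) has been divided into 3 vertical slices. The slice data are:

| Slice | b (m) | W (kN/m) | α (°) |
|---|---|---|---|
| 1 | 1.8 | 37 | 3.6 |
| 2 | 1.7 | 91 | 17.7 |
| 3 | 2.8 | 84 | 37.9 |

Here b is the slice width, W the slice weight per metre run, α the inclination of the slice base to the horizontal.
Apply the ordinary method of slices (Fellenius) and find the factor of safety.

FS = 2.31

Ordinary method of slices: FS = Σ[c'·Δl_i + (W_i cosα_i)·tanφ'] / Σ W_i sinα_i, with Δl_i = b_i / cosα_i.
Slice 1: Δl = 1.8/cos3.6° = 1.804 m; N'_1 = 37·cos3.6° = 36.9; c'Δl = 17.31; W sinα = 2.3
Slice 2: Δl = 1.7/cos17.7° = 1.784 m; N'_2 = 91·cos17.7° = 86.7; c'Δl = 17.13; W sinα = 27.7
Slice 3: Δl = 2.8/cos37.9° = 3.548 m; N'_3 = 84·cos37.9° = 66.3; c'Δl = 34.06; W sinα = 51.6
Σc'Δl = 68.5 kN/m; ΣN' = 189.9 kN/m; ΣW sinα = 81.6 kN/m
Resisting = 68.5 + 189.9·tan32.3° = 68.5 + 120.1 = 188.6 kN/m
FS = 188.6 / 81.6 = 2.311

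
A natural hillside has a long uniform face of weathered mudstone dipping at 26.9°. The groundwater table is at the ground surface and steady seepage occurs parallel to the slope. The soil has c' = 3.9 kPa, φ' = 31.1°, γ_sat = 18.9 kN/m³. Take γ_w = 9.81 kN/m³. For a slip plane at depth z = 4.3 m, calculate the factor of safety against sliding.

With seepage parallel to the slope and the water table at the surface, the effective normal stress on the slip plane uses the buoyant unit weight γ' = γ_sat − γ_w while the driving shear stress uses γ_sat:
FS = [c' + γ' z cos²β tanφ'] / [γ_sat z sinβ cosβ]
γ' = 18.9 − 9.81 = 9.09 kN/m³
Numerator = 3.9 + 9.09·4.3·cos²26.9°·tan31.1° = 3.9 + 9.09·4.3·0.7953·0.6032 = 22.652 kPa
Denominator = 18.9·4.3·sin26.9°·cos26.9° = 18.9·4.3·0.4524·0.8918 = 32.791 kPa
FS = 22.652 / 32.791 = 0.691

FS = 0.69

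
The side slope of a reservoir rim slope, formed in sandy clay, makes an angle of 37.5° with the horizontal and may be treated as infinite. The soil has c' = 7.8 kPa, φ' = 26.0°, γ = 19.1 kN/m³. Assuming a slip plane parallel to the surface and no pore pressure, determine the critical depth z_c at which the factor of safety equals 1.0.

Setting FS = 1.00 in FS = [c' + γz cos²β tanφ'] / [γz sinβ cosβ] and solving for z:
z = c' / [γ cosβ (FS·sinβ − cosβ·tanφ')]
  = 7.8 / [19.1·cos37.5°·(1.00·sin37.5° − cos37.5°·tan26.0°)]
  = 7.8 / [19.1·0.7934·(1.00·0.6088 − 0.7934·0.4877)]
  = 7.8 / 3.3612 = 2.321 m

z_c = 2.32 m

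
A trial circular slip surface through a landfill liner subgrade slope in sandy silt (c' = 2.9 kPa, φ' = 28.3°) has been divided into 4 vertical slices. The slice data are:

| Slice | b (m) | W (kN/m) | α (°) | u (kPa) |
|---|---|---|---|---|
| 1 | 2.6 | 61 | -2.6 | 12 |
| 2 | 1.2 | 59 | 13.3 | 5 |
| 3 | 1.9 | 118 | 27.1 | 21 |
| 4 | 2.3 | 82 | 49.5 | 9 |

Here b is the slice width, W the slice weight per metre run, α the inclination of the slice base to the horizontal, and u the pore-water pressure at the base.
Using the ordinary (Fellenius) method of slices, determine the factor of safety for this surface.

Ordinary method of slices: FS = Σ[c'·Δl_i + (W_i cosα_i − u_i·Δl_i)·tanφ'] / Σ W_i sinα_i, with Δl_i = b_i / cosα_i.
Slice 1: Δl = 2.6/cos(-2.6°) = 2.603 m; N'_1 = 61·cos(-2.6°) − 12·2.603 = 29.7; c'Δl = 7.55; W sinα = -2.8
Slice 2: Δl = 1.2/cos13.3° = 1.233 m; N'_2 = 59·cos13.3° − 5·1.233 = 51.3; c'Δl = 3.58; W sinα = 13.6
Slice 3: Δl = 1.9/cos27.1° = 2.134 m; N'_3 = 118·cos27.1° − 21·2.134 = 60.2; c'Δl = 6.19; W sinα = 53.8
Slice 4: Δl = 2.3/cos49.5° = 3.541 m; N'_4 = 82·cos49.5° − 9·3.541 = 21.4; c'Δl = 10.27; W sinα = 62.4
Σc'Δl = 27.6 kN/m; ΣN' = 162.6 kN/m; ΣW sinα = 126.9 kN/m
Resisting = 27.6 + 162.6·tan28.3° = 27.6 + 87.5 = 115.1 kN/m
FS = 115.1 / 126.9 = 0.907

FS = 0.91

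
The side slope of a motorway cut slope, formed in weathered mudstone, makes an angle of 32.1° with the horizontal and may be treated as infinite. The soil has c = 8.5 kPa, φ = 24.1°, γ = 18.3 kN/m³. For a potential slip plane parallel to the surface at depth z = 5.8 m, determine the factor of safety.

For an infinite slope with a slip plane parallel to the surface (no pore pressure): FS = [c + γz cos²β tanφ] / [γz sinβ cosβ].
γz = 18.3·5.8 = 106.14 kN/m²
Numerator = 8.5 + 106.14·cos²32.1°·tan24.1° = 8.5 + 106.14·0.7176·0.4473 = 42.571 kPa
Denominator = 106.14·sin32.1°·cos32.1° = 106.14·0.5314·0.8471 = 47.780 kPa
FS = 42.571 / 47.780 = 0.891

FS = 0.89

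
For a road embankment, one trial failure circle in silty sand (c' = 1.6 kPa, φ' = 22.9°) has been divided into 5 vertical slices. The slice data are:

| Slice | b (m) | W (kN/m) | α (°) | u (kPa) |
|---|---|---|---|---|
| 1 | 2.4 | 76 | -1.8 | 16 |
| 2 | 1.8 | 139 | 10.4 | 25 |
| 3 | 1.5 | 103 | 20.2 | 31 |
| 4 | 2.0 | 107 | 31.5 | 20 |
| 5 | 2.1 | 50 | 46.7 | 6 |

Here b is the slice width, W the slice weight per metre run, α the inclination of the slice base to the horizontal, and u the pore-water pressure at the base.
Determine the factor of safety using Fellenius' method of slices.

Ordinary method of slices: FS = Σ[c'·Δl_i + (W_i cosα_i − u_i·Δl_i)·tanφ'] / Σ W_i sinα_i, with Δl_i = b_i / cosα_i.
Slice 1: Δl = 2.4/cos(-1.8°) = 2.401 m; N'_1 = 76·cos(-1.8°) − 16·2.401 = 37.5; c'Δl = 3.84; W sinα = -2.4
Slice 2: Δl = 1.8/cos10.4° = 1.830 m; N'_2 = 139·cos10.4° − 25·1.830 = 91.0; c'Δl = 2.93; W sinα = 25.1
Slice 3: Δl = 1.5/cos20.2° = 1.598 m; N'_3 = 103·cos20.2° − 31·1.598 = 47.1; c'Δl = 2.56; W sinα = 35.6
Slice 4: Δl = 2.0/cos31.5° = 2.346 m; N'_4 = 107·cos31.5° − 20·2.346 = 44.3; c'Δl = 3.75; W sinα = 55.9
Slice 5: Δl = 2.1/cos46.7° = 3.062 m; N'_5 = 50·cos46.7° − 6·3.062 = 15.9; c'Δl = 4.90; W sinα = 36.4
Σc'Δl = 18.0 kN/m; ΣN' = 235.9 kN/m; ΣW sinα = 150.6 kN/m
Resisting = 18.0 + 235.9·tan22.9° = 18.0 + 99.6 = 117.6 kN/m
FS = 117.6 / 150.6 = 0.781

FS = 0.78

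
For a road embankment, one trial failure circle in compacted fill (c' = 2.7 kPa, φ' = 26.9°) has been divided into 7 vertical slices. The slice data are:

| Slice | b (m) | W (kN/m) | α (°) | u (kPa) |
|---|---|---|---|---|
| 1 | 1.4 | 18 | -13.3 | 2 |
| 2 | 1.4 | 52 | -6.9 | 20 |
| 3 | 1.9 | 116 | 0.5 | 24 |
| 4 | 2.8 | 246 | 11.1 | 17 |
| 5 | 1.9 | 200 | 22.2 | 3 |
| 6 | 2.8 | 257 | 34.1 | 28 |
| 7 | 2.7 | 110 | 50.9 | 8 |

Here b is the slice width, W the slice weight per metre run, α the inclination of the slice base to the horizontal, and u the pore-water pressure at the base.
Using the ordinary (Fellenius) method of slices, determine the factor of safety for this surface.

FS = 1.07

Ordinary method of slices: FS = Σ[c'·Δl_i + (W_i cosα_i − u_i·Δl_i)·tanφ'] / Σ W_i sinα_i, with Δl_i = b_i / cosα_i.
Slice 1: Δl = 1.4/cos(-13.3°) = 1.439 m; N'_1 = 18·cos(-13.3°) − 2·1.439 = 14.6; c'Δl = 3.88; W sinα = -4.1
Slice 2: Δl = 1.4/cos(-6.9°) = 1.410 m; N'_2 = 52·cos(-6.9°) − 20·1.410 = 23.4; c'Δl = 3.81; W sinα = -6.2
Slice 3: Δl = 1.9/cos0.5° = 1.900 m; N'_3 = 116·cos0.5° − 24·1.900 = 70.4; c'Δl = 5.13; W sinα = 1.0
Slice 4: Δl = 2.8/cos11.1° = 2.853 m; N'_4 = 246·cos11.1° − 17·2.853 = 192.9; c'Δl = 7.70; W sinα = 47.4
Slice 5: Δl = 1.9/cos22.2° = 2.052 m; N'_5 = 200·cos22.2° − 3·2.052 = 179.0; c'Δl = 5.54; W sinα = 75.6
Slice 6: Δl = 2.8/cos34.1° = 3.381 m; N'_6 = 257·cos34.1° − 28·3.381 = 118.1; c'Δl = 9.13; W sinα = 144.1
Slice 7: Δl = 2.7/cos50.9° = 4.281 m; N'_7 = 110·cos50.9° − 8·4.281 = 35.1; c'Δl = 11.56; W sinα = 85.4
Σc'Δl = 46.8 kN/m; ΣN' = 633.6 kN/m; ΣW sinα = 343.0 kN/m
Resisting = 46.8 + 633.6·tan26.9° = 46.8 + 321.5 = 368.2 kN/m
FS = 368.2 / 343.0 = 1.073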